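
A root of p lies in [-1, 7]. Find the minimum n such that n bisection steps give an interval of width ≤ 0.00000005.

Width after n steps is 8/2^n. Need 2^n ≥ 8/0.00000005 = 160000000.
2^27 = 134217728 < 160000000 ≤ 2^28 = 268435456, so n = 28.

28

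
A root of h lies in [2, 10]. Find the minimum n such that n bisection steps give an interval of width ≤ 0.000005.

21

Width after n steps is 8/2^n. Need 2^n ≥ 8/0.000005 = 1600000.
2^20 = 1048576 < 1600000 ≤ 2^21 = 2097152, so n = 21.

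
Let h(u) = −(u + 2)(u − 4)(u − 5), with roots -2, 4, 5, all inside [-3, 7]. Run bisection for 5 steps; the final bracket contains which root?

-2

u = 2 gives h = -24, negative; keep [-3, 2]
u = -0.5 gives h = -37.125, negative; keep [-3, -0.5]
u = -1.75 gives h = -9.703125, negative; keep [-3, -1.75]
u = -2.375 gives h = 17.6309, positive; keep [-2.375, -1.75]
u = -2.0625 gives h = 2.676, positive; keep [-2.0625, -1.75]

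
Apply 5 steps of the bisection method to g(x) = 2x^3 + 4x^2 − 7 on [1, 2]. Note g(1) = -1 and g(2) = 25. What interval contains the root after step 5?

m = 1.5, g(m) = 8.75 (+); new bracket [1, 1.5]
m = 1.25, g(m) = 3.15625 (+); new bracket [1, 1.25]
m = 1.125, g(m) = 0.910156 (+); new bracket [1, 1.125]
m = 1.0625, g(m) = -0.0854 (−); new bracket [1.0625, 1.125]
m = 1.09375, g(m) = 0.402 (+); new bracket [1.0625, 1.09375]

[1.0625, 1.09375]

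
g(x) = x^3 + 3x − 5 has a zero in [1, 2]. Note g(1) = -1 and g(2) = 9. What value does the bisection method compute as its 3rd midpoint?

1.125

g(1.5) = 2.875 > 0, so the root lies in [1, 1.5]
g(1.25) = 0.703125 > 0, so the root lies in [1, 1.25]
g(1.125) = -0.201172 < 0, so the root lies in [1.125, 1.25]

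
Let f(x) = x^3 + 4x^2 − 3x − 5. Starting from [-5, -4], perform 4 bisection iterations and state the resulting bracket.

[-4.4375, -4.375]

midpoint -4.5: f = -1.625 < 0 → [-4.5, -4]
midpoint -4.25: f = 3.234375 > 0 → [-4.5, -4.25]
midpoint -4.375: f = 0.947266 > 0 → [-4.5, -4.375]
midpoint -4.4375: f = -0.3025 < 0 → [-4.4375, -4.375]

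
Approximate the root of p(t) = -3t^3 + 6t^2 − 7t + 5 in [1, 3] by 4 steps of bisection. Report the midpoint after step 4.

1.125

p(2) = -9 < 0, so the root lies in [1, 2]
p(1.5) = -2.125 < 0, so the root lies in [1, 1.5]
p(1.25) = -0.234375 < 0, so the root lies in [1, 1.25]
p(1.125) = 0.4473 > 0, so the root lies in [1.125, 1.25]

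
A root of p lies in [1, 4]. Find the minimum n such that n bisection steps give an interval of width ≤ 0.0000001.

25

Width after n steps is 3/2^n. Need 2^n ≥ 3/0.0000001 = 30000000.
2^24 = 16777216 < 30000000 ≤ 2^25 = 33554432, so n = 25.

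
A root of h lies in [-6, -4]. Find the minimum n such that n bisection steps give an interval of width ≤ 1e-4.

Width after n steps is 2/2^n. Need 2^n ≥ 2/1e-4 = 20000.
2^14 = 16384 < 20000 ≤ 2^15 = 32768, so n = 15.

15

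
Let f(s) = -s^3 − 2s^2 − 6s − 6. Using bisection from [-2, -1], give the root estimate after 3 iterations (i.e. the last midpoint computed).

midpoint -1.5: f = 1.875 > 0 → [-1.5, -1]
midpoint -1.25: f = 0.328125 > 0 → [-1.25, -1]
midpoint -1.125: f = -0.357422 < 0 → [-1.25, -1.125]

-1.125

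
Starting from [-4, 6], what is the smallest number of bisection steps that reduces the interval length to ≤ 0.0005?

15

Width after n steps is 10/2^n. Need 2^n ≥ 10/0.0005 = 20000.
2^14 = 16384 < 20000 ≤ 2^15 = 32768, so n = 15.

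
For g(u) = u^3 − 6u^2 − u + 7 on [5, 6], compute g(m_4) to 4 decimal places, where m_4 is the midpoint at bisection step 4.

m = 5.5, g(m) = -13.625 (−); new bracket [5.5, 6]
m = 5.75, g(m) = -7.015625 (−); new bracket [5.75, 6]
m = 5.875, g(m) = -3.189453 (−); new bracket [5.875, 6]
m = 5.9375, g(m) = -1.1409 (−); new bracket [5.9375, 6]

-1.1409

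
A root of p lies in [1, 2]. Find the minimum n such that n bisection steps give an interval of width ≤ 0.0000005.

21

Width after n steps is 1/2^n. Need 2^n ≥ 1/0.0000005 = 2000000.
2^20 = 1048576 < 2000000 ≤ 2^21 = 2097152, so n = 21.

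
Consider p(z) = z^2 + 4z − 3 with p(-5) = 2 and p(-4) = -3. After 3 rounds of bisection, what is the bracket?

p(-4.5) = -0.75 < 0, so the root lies in [-5, -4.5]
p(-4.75) = 0.5625 > 0, so the root lies in [-4.75, -4.5]
p(-4.625) = -0.109375 < 0, so the root lies in [-4.75, -4.625]

[-4.75, -4.625]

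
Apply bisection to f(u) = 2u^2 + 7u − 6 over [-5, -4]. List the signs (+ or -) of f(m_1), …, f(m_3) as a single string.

m = -4.5, f(m) = 3 (+); new bracket [-4.5, -4]
m = -4.25, f(m) = 0.375 (+); new bracket [-4.25, -4]
m = -4.125, f(m) = -0.84375 (−); new bracket [-4.25, -4.125]

++-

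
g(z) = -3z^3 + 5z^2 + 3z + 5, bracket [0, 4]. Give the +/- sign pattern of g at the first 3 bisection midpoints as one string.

m = 2, g(m) = 7 (+); new bracket [2, 4]
m = 3, g(m) = -22 (−); new bracket [2, 3]
m = 2.5, g(m) = -3.125 (−); new bracket [2, 2.5]

+--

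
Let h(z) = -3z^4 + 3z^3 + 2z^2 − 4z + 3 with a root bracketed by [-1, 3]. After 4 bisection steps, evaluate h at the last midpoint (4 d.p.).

-0.3398

midpoint 1: h = 1 > 0 → [1, 3]
midpoint 2: h = -21 < 0 → [1, 2]
midpoint 1.5: h = -3.5625 < 0 → [1, 1.5]
midpoint 1.25: h = -0.3398 < 0 → [1, 1.25]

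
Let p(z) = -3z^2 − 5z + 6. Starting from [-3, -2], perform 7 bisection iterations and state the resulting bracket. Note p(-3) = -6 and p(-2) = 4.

[-2.4765625, -2.46875]

p(-2.5) = -0.25 < 0, so the root lies in [-2.5, -2]
p(-2.25) = 2.0625 > 0, so the root lies in [-2.5, -2.25]
p(-2.375) = 0.953125 > 0, so the root lies in [-2.5, -2.375]
p(-2.4375) = 0.3633 > 0, so the root lies in [-2.5, -2.4375]
p(-2.46875) = 0.0596 > 0, so the root lies in [-2.5, -2.46875]
p(-2.484375) = -0.0945 < 0, so the root lies in [-2.484375, -2.46875]
p(-2.4765625) = -0.0173 < 0, so the root lies in [-2.4765625, -2.46875]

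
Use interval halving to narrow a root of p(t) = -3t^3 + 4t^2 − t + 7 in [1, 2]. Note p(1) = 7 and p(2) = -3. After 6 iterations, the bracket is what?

m = 1.5, p(m) = 4.375 (+); new bracket [1.5, 2]
m = 1.75, p(m) = 1.421875 (+); new bracket [1.75, 2]
m = 1.875, p(m) = -0.587891 (−); new bracket [1.75, 1.875]
m = 1.8125, p(m) = 0.4651 (+); new bracket [1.8125, 1.875]
m = 1.84375, p(m) = -0.0491 (−); new bracket [1.8125, 1.84375]
m = 1.828125, p(m) = 0.211 (+); new bracket [1.828125, 1.84375]

[1.828125, 1.84375]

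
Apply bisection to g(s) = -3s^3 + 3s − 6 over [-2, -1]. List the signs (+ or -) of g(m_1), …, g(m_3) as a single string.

midpoint -1.5: g = -0.375 < 0 → [-2, -1.5]
midpoint -1.75: g = 4.828125 > 0 → [-1.75, -1.5]
midpoint -1.625: g = 1.998047 > 0 → [-1.625, -1.5]

-++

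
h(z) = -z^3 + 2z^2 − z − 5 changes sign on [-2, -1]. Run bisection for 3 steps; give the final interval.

midpoint -1.5: h = 4.375 > 0 → [-1.5, -1]
midpoint -1.25: h = 1.328125 > 0 → [-1.25, -1]
midpoint -1.125: h = 0.080078 > 0 → [-1.125, -1]

[-1.125, -1]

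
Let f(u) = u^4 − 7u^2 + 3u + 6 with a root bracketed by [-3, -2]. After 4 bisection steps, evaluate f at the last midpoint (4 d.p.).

midpoint -2.5: f = -6.1875 < 0 → [-3, -2.5]
midpoint -2.75: f = 2.003906 > 0 → [-2.75, -2.5]
midpoint -2.625: f = -2.628662 < 0 → [-2.75, -2.625]
midpoint -2.6875: f = -0.4543 < 0 → [-2.75, -2.6875]

-0.4543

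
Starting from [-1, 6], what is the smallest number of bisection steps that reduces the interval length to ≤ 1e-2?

10

Width after n steps is 7/2^n. Need 2^n ≥ 7/1e-2 = 700.
2^9 = 512 < 700 ≤ 2^10 = 1024, so n = 10.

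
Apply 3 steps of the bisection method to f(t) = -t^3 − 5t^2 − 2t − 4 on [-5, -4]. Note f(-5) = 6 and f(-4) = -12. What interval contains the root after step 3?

[-4.875, -4.75]

midpoint -4.5: f = -5.125 < 0 → [-5, -4.5]
midpoint -4.75: f = -0.140625 < 0 → [-5, -4.75]
midpoint -4.875: f = 2.779297 > 0 → [-4.875, -4.75]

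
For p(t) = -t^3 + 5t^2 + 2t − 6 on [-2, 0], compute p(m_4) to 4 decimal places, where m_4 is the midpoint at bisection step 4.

-0.4980

t = -1 gives p = -2, negative; keep [-2, -1]
t = -1.5 gives p = 5.625, positive; keep [-1.5, -1]
t = -1.25 gives p = 1.265625, positive; keep [-1.25, -1]
t = -1.125 gives p = -0.498, negative; keep [-1.25, -1.125]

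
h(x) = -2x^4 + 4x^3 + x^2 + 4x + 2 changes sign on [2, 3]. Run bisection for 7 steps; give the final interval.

[2.5546875, 2.5625]

h(2.5) = 2.625 > 0, so the root lies in [2.5, 3]
h(2.75) = -10.632812 < 0, so the root lies in [2.5, 2.75]
h(2.625) = -3.219238 < 0, so the root lies in [2.5, 2.625]
h(2.5625) = -0.1133 < 0, so the root lies in [2.5, 2.5625]
h(2.53125) = 1.3003 > 0, so the root lies in [2.53125, 2.5625]
h(2.546875) = 0.6048 > 0, so the root lies in [2.546875, 2.5625]
h(2.5546875) = 0.2486 > 0, so the root lies in [2.5546875, 2.5625]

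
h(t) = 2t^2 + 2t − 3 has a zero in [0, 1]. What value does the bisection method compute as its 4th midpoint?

t = 0.5 gives h = -1.5, negative; keep [0.5, 1]
t = 0.75 gives h = -0.375, negative; keep [0.75, 1]
t = 0.875 gives h = 0.28125, positive; keep [0.75, 0.875]
t = 0.8125 gives h = -0.0547, negative; keep [0.8125, 0.875]

0.8125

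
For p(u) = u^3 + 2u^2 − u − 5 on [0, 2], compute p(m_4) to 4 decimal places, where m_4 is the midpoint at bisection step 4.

0.0059

midpoint 1: p = -3 < 0 → [1, 2]
midpoint 1.5: p = 1.375 > 0 → [1, 1.5]
midpoint 1.25: p = -1.171875 < 0 → [1.25, 1.5]
midpoint 1.375: p = 0.0059 > 0 → [1.25, 1.375]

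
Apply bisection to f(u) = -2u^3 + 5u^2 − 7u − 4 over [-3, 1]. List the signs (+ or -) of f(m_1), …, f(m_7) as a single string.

+-+--+-

m = -1, f(m) = 10 (+); new bracket [-1, 1]
m = 0, f(m) = -4 (−); new bracket [-1, 0]
m = -0.5, f(m) = 1 (+); new bracket [-0.5, 0]
m = -0.25, f(m) = -1.9062 (−); new bracket [-0.5, -0.25]
m = -0.375, f(m) = -0.5664 (−); new bracket [-0.5, -0.375]
m = -0.4375, f(m) = 0.187 (+); new bracket [-0.4375, -0.375]
m = -0.40625, f(m) = -0.197 (−); new bracket [-0.4375, -0.40625]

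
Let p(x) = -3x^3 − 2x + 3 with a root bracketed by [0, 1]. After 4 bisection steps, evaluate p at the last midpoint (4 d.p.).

midpoint 0.5: p = 1.625 > 0 → [0.5, 1]
midpoint 0.75: p = 0.234375 > 0 → [0.75, 1]
midpoint 0.875: p = -0.759766 < 0 → [0.75, 0.875]
midpoint 0.8125: p = -0.2341 < 0 → [0.75, 0.8125]

-0.2341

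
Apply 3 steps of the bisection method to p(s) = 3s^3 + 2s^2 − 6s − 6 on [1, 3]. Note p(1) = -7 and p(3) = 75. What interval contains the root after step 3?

[1.5, 1.75]

m = 2, p(m) = 14 (+); new bracket [1, 2]
m = 1.5, p(m) = -0.375 (−); new bracket [1.5, 2]
m = 1.75, p(m) = 5.703125 (+); new bracket [1.5, 1.75]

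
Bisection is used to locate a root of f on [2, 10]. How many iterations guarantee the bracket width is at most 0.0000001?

27

Width after n steps is 8/2^n. Need 2^n ≥ 8/0.0000001 = 80000000.
2^26 = 67108864 < 80000000 ≤ 2^27 = 134217728, so n = 27.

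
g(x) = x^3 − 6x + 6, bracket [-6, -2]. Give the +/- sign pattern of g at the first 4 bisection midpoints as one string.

--++

m = -4, g(m) = -34 (−); new bracket [-4, -2]
m = -3, g(m) = -3 (−); new bracket [-3, -2]
m = -2.5, g(m) = 5.375 (+); new bracket [-3, -2.5]
m = -2.75, g(m) = 1.7031 (+); new bracket [-3, -2.75]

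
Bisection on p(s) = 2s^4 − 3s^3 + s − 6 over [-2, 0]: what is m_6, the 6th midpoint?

-1.09375

p(-1) = -2 < 0, so the root lies in [-2, -1]
p(-1.5) = 12.75 > 0, so the root lies in [-1.5, -1]
p(-1.25) = 3.492188 > 0, so the root lies in [-1.25, -1]
p(-1.125) = 0.3501 > 0, so the root lies in [-1.125, -1]
p(-1.0625) = -0.9153 < 0, so the root lies in [-1.125, -1.0625]
p(-1.09375) = -0.3062 < 0, so the root lies in [-1.125, -1.09375]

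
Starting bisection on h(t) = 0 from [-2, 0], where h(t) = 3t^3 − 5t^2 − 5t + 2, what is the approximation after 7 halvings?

-0.921875

h(-1) = -1 < 0, so the root lies in [-1, 0]
h(-0.5) = 2.875 > 0, so the root lies in [-1, -0.5]
h(-0.75) = 1.671875 > 0, so the root lies in [-1, -0.75]
h(-0.875) = 0.5371 > 0, so the root lies in [-1, -0.875]
h(-0.9375) = -0.179 < 0, so the root lies in [-0.9375, -0.875]
h(-0.90625) = 0.1919 > 0, so the root lies in [-0.9375, -0.90625]
h(-0.921875) = 0.0097 > 0, so the root lies in [-0.9375, -0.921875]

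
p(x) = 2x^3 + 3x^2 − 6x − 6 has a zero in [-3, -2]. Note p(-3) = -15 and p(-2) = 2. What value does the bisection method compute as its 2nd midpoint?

p(-2.5) = -3.5 < 0, so the root lies in [-2.5, -2]
p(-2.25) = -0.09375 < 0, so the root lies in [-2.25, -2]

-2.25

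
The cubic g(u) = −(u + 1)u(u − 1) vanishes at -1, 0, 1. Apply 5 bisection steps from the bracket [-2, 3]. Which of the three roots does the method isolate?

1

m = 0.5, g(m) = 0.375 (+); new bracket [0.5, 3]
m = 1.75, g(m) = -3.609375 (−); new bracket [0.5, 1.75]
m = 1.125, g(m) = -0.298828 (−); new bracket [0.5, 1.125]
m = 0.8125, g(m) = 0.2761 (+); new bracket [0.8125, 1.125]
m = 0.96875, g(m) = 0.0596 (+); new bracket [0.96875, 1.125]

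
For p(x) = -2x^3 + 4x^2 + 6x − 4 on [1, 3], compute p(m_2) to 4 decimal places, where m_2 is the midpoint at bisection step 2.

4.7500

p(2) = 8 > 0, so the root lies in [2, 3]
p(2.5) = 4.75 > 0, so the root lies in [2.5, 3]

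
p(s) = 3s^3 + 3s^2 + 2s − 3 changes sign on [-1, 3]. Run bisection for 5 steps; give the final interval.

[0.5, 0.625]

m = 1, p(m) = 5 (+); new bracket [-1, 1]
m = 0, p(m) = -3 (−); new bracket [0, 1]
m = 0.5, p(m) = -0.875 (−); new bracket [0.5, 1]
m = 0.75, p(m) = 1.4531 (+); new bracket [0.5, 0.75]
m = 0.625, p(m) = 0.1543 (+); new bracket [0.5, 0.625]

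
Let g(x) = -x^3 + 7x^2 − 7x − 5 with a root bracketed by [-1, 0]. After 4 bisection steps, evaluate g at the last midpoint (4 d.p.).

-0.5139

midpoint -0.5: g = 0.375 > 0 → [-0.5, 0]
midpoint -0.25: g = -2.796875 < 0 → [-0.5, -0.25]
midpoint -0.375: g = -1.337891 < 0 → [-0.5, -0.375]
midpoint -0.4375: g = -0.5139 < 0 → [-0.5, -0.4375]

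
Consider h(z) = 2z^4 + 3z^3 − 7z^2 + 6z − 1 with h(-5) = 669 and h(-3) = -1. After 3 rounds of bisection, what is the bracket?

[-3.25, -3]

midpoint -4: h = 183 > 0 → [-4, -3]
midpoint -3.5: h = 63.75 > 0 → [-3.5, -3]
midpoint -3.25: h = 25.710938 > 0 → [-3.25, -3]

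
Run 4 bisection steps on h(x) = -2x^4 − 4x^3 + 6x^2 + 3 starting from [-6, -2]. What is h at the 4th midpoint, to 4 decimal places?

x = -4 gives h = -157, negative; keep [-4, -2]
x = -3 gives h = 3, positive; keep [-4, -3]
x = -3.5 gives h = -52.125, negative; keep [-3.5, -3]
x = -3.25 gives h = -19.4453, negative; keep [-3.25, -3]

-19.4453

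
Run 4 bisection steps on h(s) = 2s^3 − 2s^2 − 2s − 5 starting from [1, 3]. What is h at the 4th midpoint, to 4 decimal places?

h(2) = -1 < 0, so the root lies in [2, 3]
h(2.5) = 8.75 > 0, so the root lies in [2, 2.5]
h(2.25) = 3.15625 > 0, so the root lies in [2, 2.25]
h(2.125) = 0.9102 > 0, so the root lies in [2, 2.125]

0.9102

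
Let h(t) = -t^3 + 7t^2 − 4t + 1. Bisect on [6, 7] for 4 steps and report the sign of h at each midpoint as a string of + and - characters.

-++-

t = 6.5 gives h = -3.875, negative; keep [6, 6.5]
t = 6.25 gives h = 5.296875, positive; keep [6.25, 6.5]
t = 6.375 gives h = 0.900391, positive; keep [6.375, 6.5]
t = 6.4375 gives h = -1.4392, negative; keep [6.375, 6.4375]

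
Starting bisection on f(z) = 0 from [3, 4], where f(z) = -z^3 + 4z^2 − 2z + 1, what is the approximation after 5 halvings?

3.53125

f(3.5) = 0.125 > 0, so the root lies in [3.5, 4]
f(3.75) = -2.984375 < 0, so the root lies in [3.5, 3.75]
f(3.625) = -1.322266 < 0, so the root lies in [3.5, 3.625]
f(3.5625) = -0.5725 < 0, so the root lies in [3.5, 3.5625]
f(3.53125) = -0.2173 < 0, so the root lies in [3.5, 3.53125]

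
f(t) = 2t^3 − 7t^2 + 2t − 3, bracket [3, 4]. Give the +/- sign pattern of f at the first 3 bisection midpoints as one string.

+-+

f(3.5) = 4 > 0, so the root lies in [3, 3.5]
f(3.25) = -1.78125 < 0, so the root lies in [3.25, 3.5]
f(3.375) = 0.902344 > 0, so the root lies in [3.25, 3.375]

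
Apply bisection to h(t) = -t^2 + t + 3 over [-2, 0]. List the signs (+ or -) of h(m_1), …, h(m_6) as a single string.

+-+--+

midpoint -1: h = 1 > 0 → [-2, -1]
midpoint -1.5: h = -0.75 < 0 → [-1.5, -1]
midpoint -1.25: h = 0.1875 > 0 → [-1.5, -1.25]
midpoint -1.375: h = -0.2656 < 0 → [-1.375, -1.25]
midpoint -1.3125: h = -0.0352 < 0 → [-1.3125, -1.25]
midpoint -1.28125: h = 0.0771 > 0 → [-1.3125, -1.28125]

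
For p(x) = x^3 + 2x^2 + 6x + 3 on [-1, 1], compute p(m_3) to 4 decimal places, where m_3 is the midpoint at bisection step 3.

midpoint 0: p = 3 > 0 → [-1, 0]
midpoint -0.5: p = 0.375 > 0 → [-1, -0.5]
midpoint -0.75: p = -0.796875 < 0 → [-0.75, -0.5]

-0.7969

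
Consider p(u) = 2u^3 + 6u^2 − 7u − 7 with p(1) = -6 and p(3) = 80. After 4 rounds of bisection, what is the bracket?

[1.375, 1.5]

midpoint 2: p = 19 > 0 → [1, 2]
midpoint 1.5: p = 2.75 > 0 → [1, 1.5]
midpoint 1.25: p = -2.46875 < 0 → [1.25, 1.5]
midpoint 1.375: p = -0.082 < 0 → [1.375, 1.5]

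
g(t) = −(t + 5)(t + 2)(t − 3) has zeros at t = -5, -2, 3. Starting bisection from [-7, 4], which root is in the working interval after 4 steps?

3

g(-1.5) = 7.875 > 0, so the root lies in [-1.5, 4]
g(1.25) = 35.546875 > 0, so the root lies in [1.25, 4]
g(2.625) = 13.224609 > 0, so the root lies in [2.625, 4]
g(3.3125) = -13.8 < 0, so the root lies in [2.625, 3.3125]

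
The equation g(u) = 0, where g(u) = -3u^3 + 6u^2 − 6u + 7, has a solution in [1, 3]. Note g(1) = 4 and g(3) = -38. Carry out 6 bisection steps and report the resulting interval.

[1.625, 1.65625]

u = 2 gives g = -5, negative; keep [1, 2]
u = 1.5 gives g = 1.375, positive; keep [1.5, 2]
u = 1.75 gives g = -1.203125, negative; keep [1.5, 1.75]
u = 1.625 gives g = 0.2207, positive; keep [1.625, 1.75]
u = 1.6875 gives g = -0.4553, negative; keep [1.625, 1.6875]
u = 1.65625 gives g = -0.1086, negative; keep [1.625, 1.65625]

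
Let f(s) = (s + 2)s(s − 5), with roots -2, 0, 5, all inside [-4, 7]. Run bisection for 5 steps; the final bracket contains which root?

5

m = 1.5, f(m) = -18.375 (−); new bracket [1.5, 7]
m = 4.25, f(m) = -19.921875 (−); new bracket [4.25, 7]
m = 5.625, f(m) = 26.806641 (+); new bracket [4.25, 5.625]
m = 4.9375, f(m) = -2.1409 (−); new bracket [4.9375, 5.625]
m = 5.28125, f(m) = 10.8152 (+); new bracket [4.9375, 5.28125]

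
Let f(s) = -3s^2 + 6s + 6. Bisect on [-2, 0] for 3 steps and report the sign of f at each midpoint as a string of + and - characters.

m = -1, f(m) = -3 (−); new bracket [-1, 0]
m = -0.5, f(m) = 2.25 (+); new bracket [-1, -0.5]
m = -0.75, f(m) = -0.1875 (−); new bracket [-0.75, -0.5]

-+-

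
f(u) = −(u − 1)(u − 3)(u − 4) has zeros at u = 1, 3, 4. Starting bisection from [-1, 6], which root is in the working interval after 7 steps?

1

f(2.5) = -1.125 < 0, so the root lies in [-1, 2.5]
f(0.75) = 1.828125 > 0, so the root lies in [0.75, 2.5]
f(1.625) = -2.041016 < 0, so the root lies in [0.75, 1.625]
f(1.1875) = -0.9558 < 0, so the root lies in [0.75, 1.1875]
f(0.96875) = 0.1924 > 0, so the root lies in [0.96875, 1.1875]
f(1.078125) = -0.4387 < 0, so the root lies in [0.96875, 1.078125]
f(1.0234375) = -0.1379 < 0, so the root lies in [0.96875, 1.0234375]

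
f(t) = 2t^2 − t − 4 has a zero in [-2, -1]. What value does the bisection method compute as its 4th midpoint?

m = -1.5, f(m) = 2 (+); new bracket [-1.5, -1]
m = -1.25, f(m) = 0.375 (+); new bracket [-1.25, -1]
m = -1.125, f(m) = -0.34375 (−); new bracket [-1.25, -1.125]
m = -1.1875, f(m) = 0.0078 (+); new bracket [-1.1875, -1.125]

-1.1875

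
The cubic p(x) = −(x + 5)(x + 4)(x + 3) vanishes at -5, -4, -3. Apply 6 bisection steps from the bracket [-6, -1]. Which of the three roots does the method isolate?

-3

m = -3.5, p(m) = 0.375 (+); new bracket [-3.5, -1]
m = -2.25, p(m) = -3.609375 (−); new bracket [-3.5, -2.25]
m = -2.875, p(m) = -0.298828 (−); new bracket [-3.5, -2.875]
m = -3.1875, p(m) = 0.2761 (+); new bracket [-3.1875, -2.875]
m = -3.03125, p(m) = 0.0596 (+); new bracket [-3.03125, -2.875]
m = -2.953125, p(m) = -0.1004 (−); new bracket [-3.03125, -2.953125]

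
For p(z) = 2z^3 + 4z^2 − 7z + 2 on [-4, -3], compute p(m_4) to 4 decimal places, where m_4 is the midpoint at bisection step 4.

0.1821

p(-3.5) = -10.25 < 0, so the root lies in [-3.5, -3]
p(-3.25) = -1.65625 < 0, so the root lies in [-3.25, -3]
p(-3.125) = 1.902344 > 0, so the root lies in [-3.25, -3.125]
p(-3.1875) = 0.1821 > 0, so the root lies in [-3.25, -3.1875]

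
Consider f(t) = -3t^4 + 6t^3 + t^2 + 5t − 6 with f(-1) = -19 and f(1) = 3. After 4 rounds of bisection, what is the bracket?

m = 0, f(m) = -6 (−); new bracket [0, 1]
m = 0.5, f(m) = -2.6875 (−); new bracket [0.5, 1]
m = 0.75, f(m) = -0.105469 (−); new bracket [0.75, 1]
m = 0.875, f(m) = 1.4016 (+); new bracket [0.75, 0.875]

[0.75, 0.875]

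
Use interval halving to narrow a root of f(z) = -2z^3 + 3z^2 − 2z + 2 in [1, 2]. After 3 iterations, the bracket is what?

z = 1.5 gives f = -1, negative; keep [1, 1.5]
z = 1.25 gives f = 0.28125, positive; keep [1.25, 1.5]
z = 1.375 gives f = -0.277344, negative; keep [1.25, 1.375]

[1.25, 1.375]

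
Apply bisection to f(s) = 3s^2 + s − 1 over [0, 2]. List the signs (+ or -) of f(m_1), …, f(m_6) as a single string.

midpoint 1: f = 3 > 0 → [0, 1]
midpoint 0.5: f = 0.25 > 0 → [0, 0.5]
midpoint 0.25: f = -0.5625 < 0 → [0.25, 0.5]
midpoint 0.375: f = -0.2031 < 0 → [0.375, 0.5]
midpoint 0.4375: f = 0.0117 > 0 → [0.375, 0.4375]
midpoint 0.40625: f = -0.0986 < 0 → [0.40625, 0.4375]

++--+-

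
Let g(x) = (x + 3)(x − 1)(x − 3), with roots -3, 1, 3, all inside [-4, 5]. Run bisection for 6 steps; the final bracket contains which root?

-3

m = 0.5, g(m) = 4.375 (+); new bracket [-4, 0.5]
m = -1.75, g(m) = 16.328125 (+); new bracket [-4, -1.75]
m = -2.875, g(m) = 2.845703 (+); new bracket [-4, -2.875]
m = -3.4375, g(m) = -12.4978 (−); new bracket [-3.4375, -2.875]
m = -3.15625, g(m) = -3.998 (−); new bracket [-3.15625, -2.875]
m = -3.015625, g(m) = -0.3774 (−); new bracket [-3.015625, -2.875]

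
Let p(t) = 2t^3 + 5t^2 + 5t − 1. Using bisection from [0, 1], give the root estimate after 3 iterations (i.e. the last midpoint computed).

0.125

m = 0.5, p(m) = 3 (+); new bracket [0, 0.5]
m = 0.25, p(m) = 0.59375 (+); new bracket [0, 0.25]
m = 0.125, p(m) = -0.292969 (−); new bracket [0.125, 0.25]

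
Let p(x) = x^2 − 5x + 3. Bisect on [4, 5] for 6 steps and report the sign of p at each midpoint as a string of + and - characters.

m = 4.5, p(m) = 0.75 (+); new bracket [4, 4.5]
m = 4.25, p(m) = -0.1875 (−); new bracket [4.25, 4.5]
m = 4.375, p(m) = 0.265625 (+); new bracket [4.25, 4.375]
m = 4.3125, p(m) = 0.0352 (+); new bracket [4.25, 4.3125]
m = 4.28125, p(m) = -0.0771 (−); new bracket [4.28125, 4.3125]
m = 4.296875, p(m) = -0.0212 (−); new bracket [4.296875, 4.3125]

+-++--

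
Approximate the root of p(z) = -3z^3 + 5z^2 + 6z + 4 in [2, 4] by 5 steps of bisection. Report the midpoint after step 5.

2.5625

midpoint 3: p = -14 < 0 → [2, 3]
midpoint 2.5: p = 3.375 > 0 → [2.5, 3]
midpoint 2.75: p = -4.078125 < 0 → [2.5, 2.75]
midpoint 2.625: p = -0.0605 < 0 → [2.5, 2.625]
midpoint 2.5625: p = 1.7278 > 0 → [2.5625, 2.625]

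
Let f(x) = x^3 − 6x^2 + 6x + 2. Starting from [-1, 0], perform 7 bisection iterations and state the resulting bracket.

[-0.265625, -0.2578125]

f(-0.5) = -2.625 < 0, so the root lies in [-0.5, 0]
f(-0.25) = 0.109375 > 0, so the root lies in [-0.5, -0.25]
f(-0.375) = -1.146484 < 0, so the root lies in [-0.375, -0.25]
f(-0.3125) = -0.4915 < 0, so the root lies in [-0.3125, -0.25]
f(-0.28125) = -0.1844 < 0, so the root lies in [-0.28125, -0.25]
f(-0.265625) = -0.0358 < 0, so the root lies in [-0.265625, -0.25]
f(-0.2578125) = 0.0372 > 0, so the root lies in [-0.265625, -0.2578125]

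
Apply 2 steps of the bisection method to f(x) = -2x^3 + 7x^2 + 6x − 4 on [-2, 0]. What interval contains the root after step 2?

midpoint -1: f = -1 < 0 → [-2, -1]
midpoint -1.5: f = 9.5 > 0 → [-1.5, -1]

[-1.5, -1]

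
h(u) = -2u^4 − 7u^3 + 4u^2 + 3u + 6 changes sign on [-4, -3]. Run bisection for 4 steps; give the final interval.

[-4, -3.9375]

h(-3.5) = 44.5 > 0, so the root lies in [-4, -3.5]
h(-3.75) = 24.632812 > 0, so the root lies in [-4, -3.75]
h(-3.875) = 10.79834 > 0, so the root lies in [-4, -3.875]
h(-3.9375) = 2.7873 > 0, so the root lies in [-4, -3.9375]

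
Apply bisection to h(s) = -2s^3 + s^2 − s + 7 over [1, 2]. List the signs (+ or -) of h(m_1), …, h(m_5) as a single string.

+--+-

s = 1.5 gives h = 1, positive; keep [1.5, 2]
s = 1.75 gives h = -2.40625, negative; keep [1.5, 1.75]
s = 1.625 gives h = -0.566406, negative; keep [1.5, 1.625]
s = 1.5625 gives h = 0.2495, positive; keep [1.5625, 1.625]
s = 1.59375 gives h = -0.1501, negative; keep [1.5625, 1.59375]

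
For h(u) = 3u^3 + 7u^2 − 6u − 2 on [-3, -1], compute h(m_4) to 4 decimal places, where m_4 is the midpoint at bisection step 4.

m = -2, h(m) = 14 (+); new bracket [-3, -2]
m = -2.5, h(m) = 9.875 (+); new bracket [-3, -2.5]
m = -2.75, h(m) = 5.046875 (+); new bracket [-3, -2.75]
m = -2.875, h(m) = 1.8184 (+); new bracket [-3, -2.875]

1.8184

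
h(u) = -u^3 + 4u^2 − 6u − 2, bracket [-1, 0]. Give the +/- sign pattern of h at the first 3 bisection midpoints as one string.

+-+

u = -0.5 gives h = 2.125, positive; keep [-0.5, 0]
u = -0.25 gives h = -0.234375, negative; keep [-0.5, -0.25]
u = -0.375 gives h = 0.865234, positive; keep [-0.375, -0.25]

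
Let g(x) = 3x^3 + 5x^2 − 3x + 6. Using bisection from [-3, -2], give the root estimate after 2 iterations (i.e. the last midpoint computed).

-2.25

g(-2.5) = -2.125 < 0, so the root lies in [-2.5, -2]
g(-2.25) = 3.890625 > 0, so the root lies in [-2.5, -2.25]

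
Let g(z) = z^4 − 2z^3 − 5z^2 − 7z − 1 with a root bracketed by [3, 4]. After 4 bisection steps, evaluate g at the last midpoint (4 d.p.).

z = 3.5 gives g = -22.4375, negative; keep [3.5, 4]
z = 3.75 gives g = -5.277344, negative; keep [3.75, 4]
z = 3.875 gives g = 5.894775, positive; keep [3.75, 3.875]
z = 3.8125 gives g = 0.0769, positive; keep [3.75, 3.8125]

0.0769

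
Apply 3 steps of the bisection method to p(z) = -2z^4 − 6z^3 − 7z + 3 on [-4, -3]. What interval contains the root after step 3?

m = -3.5, p(m) = -15.375 (−); new bracket [-3.5, -3]
m = -3.25, p(m) = 8.585938 (+); new bracket [-3.5, -3.25]
m = -3.375, p(m) = -2.20752 (−); new bracket [-3.375, -3.25]

[-3.375, -3.25]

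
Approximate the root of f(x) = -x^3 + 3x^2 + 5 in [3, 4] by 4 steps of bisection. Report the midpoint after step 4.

m = 3.5, f(m) = -1.125 (−); new bracket [3, 3.5]
m = 3.25, f(m) = 2.359375 (+); new bracket [3.25, 3.5]
m = 3.375, f(m) = 0.728516 (+); new bracket [3.375, 3.5]
m = 3.4375, f(m) = -0.1697 (−); new bracket [3.375, 3.4375]

3.4375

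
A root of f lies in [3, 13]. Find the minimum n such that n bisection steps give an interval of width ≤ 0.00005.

18

Width after n steps is 10/2^n. Need 2^n ≥ 10/0.00005 = 200000.
2^17 = 131072 < 200000 ≤ 2^18 = 262144, so n = 18.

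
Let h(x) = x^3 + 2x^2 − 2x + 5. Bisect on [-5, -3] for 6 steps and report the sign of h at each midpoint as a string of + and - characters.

---+--

h(-4) = -19 < 0, so the root lies in [-4, -3]
h(-3.5) = -6.375 < 0, so the root lies in [-3.5, -3]
h(-3.25) = -1.703125 < 0, so the root lies in [-3.25, -3]
h(-3.125) = 0.2637 > 0, so the root lies in [-3.25, -3.125]
h(-3.1875) = -0.6902 < 0, so the root lies in [-3.1875, -3.125]
h(-3.15625) = -0.206 < 0, so the root lies in [-3.15625, -3.125]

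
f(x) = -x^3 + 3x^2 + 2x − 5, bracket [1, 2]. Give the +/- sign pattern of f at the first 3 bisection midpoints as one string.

x = 1.5 gives f = 1.375, positive; keep [1, 1.5]
x = 1.25 gives f = 0.234375, positive; keep [1, 1.25]
x = 1.125 gives f = -0.376953, negative; keep [1.125, 1.25]

++-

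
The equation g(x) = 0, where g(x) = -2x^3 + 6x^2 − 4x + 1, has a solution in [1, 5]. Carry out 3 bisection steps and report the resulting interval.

x = 3 gives g = -11, negative; keep [1, 3]
x = 2 gives g = 1, positive; keep [2, 3]
x = 2.5 gives g = -2.75, negative; keep [2, 2.5]

[2, 2.5]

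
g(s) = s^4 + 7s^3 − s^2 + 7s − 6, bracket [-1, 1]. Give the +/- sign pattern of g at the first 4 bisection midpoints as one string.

m = 0, g(m) = -6 (−); new bracket [0, 1]
m = 0.5, g(m) = -1.8125 (−); new bracket [0.5, 1]
m = 0.75, g(m) = 1.957031 (+); new bracket [0.5, 0.75]
m = 0.625, g(m) = -0.1541 (−); new bracket [0.625, 0.75]

--+-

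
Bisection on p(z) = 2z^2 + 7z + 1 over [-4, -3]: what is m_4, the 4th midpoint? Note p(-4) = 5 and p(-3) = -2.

p(-3.5) = 1 > 0, so the root lies in [-3.5, -3]
p(-3.25) = -0.625 < 0, so the root lies in [-3.5, -3.25]
p(-3.375) = 0.15625 > 0, so the root lies in [-3.375, -3.25]
p(-3.3125) = -0.2422 < 0, so the root lies in [-3.375, -3.3125]

-3.3125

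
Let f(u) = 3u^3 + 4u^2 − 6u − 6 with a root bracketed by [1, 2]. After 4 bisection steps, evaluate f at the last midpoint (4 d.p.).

-0.2014

u = 1.5 gives f = 4.125, positive; keep [1, 1.5]
u = 1.25 gives f = -1.390625, negative; keep [1.25, 1.5]
u = 1.375 gives f = 1.111328, positive; keep [1.25, 1.375]
u = 1.3125 gives f = -0.2014, negative; keep [1.3125, 1.375]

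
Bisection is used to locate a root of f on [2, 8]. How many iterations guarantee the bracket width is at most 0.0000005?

24

Width after n steps is 6/2^n. Need 2^n ≥ 6/0.0000005 = 12000000.
2^23 = 8388608 < 12000000 ≤ 2^24 = 16777216, so n = 24.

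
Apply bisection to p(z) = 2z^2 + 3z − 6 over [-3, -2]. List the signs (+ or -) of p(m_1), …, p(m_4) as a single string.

-+-+

p(-2.5) = -1 < 0, so the root lies in [-3, -2.5]
p(-2.75) = 0.875 > 0, so the root lies in [-2.75, -2.5]
p(-2.625) = -0.09375 < 0, so the root lies in [-2.75, -2.625]
p(-2.6875) = 0.3828 > 0, so the root lies in [-2.6875, -2.625]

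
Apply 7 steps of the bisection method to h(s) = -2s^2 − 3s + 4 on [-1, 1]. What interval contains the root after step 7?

midpoint 0: h = 4 > 0 → [0, 1]
midpoint 0.5: h = 2 > 0 → [0.5, 1]
midpoint 0.75: h = 0.625 > 0 → [0.75, 1]
midpoint 0.875: h = -0.1562 < 0 → [0.75, 0.875]
midpoint 0.8125: h = 0.2422 > 0 → [0.8125, 0.875]
midpoint 0.84375: h = 0.0449 > 0 → [0.84375, 0.875]
midpoint 0.859375: h = -0.0552 < 0 → [0.84375, 0.859375]

[0.84375, 0.859375]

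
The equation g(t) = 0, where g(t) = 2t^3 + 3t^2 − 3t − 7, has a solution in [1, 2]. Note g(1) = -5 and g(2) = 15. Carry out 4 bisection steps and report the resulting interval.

midpoint 1.5: g = 2 > 0 → [1, 1.5]
midpoint 1.25: g = -2.15625 < 0 → [1.25, 1.5]
midpoint 1.375: g = -0.253906 < 0 → [1.375, 1.5]
midpoint 1.4375: g = 0.8276 > 0 → [1.375, 1.4375]

[1.375, 1.4375]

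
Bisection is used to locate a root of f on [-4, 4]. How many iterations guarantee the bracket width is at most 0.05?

Width after n steps is 8/2^n. Need 2^n ≥ 8/0.05 = 160.
2^7 = 128 < 160 ≤ 2^8 = 256, so n = 8.

8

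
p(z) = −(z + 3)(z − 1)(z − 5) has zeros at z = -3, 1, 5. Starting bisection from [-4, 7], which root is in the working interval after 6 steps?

midpoint 1.5: p = 7.875 > 0 → [1.5, 7]
midpoint 4.25: p = 17.671875 > 0 → [4.25, 7]
midpoint 5.625: p = -24.931641 < 0 → [4.25, 5.625]
midpoint 4.9375: p = 1.9534 > 0 → [4.9375, 5.625]
midpoint 5.28125: p = -9.9715 < 0 → [4.9375, 5.28125]
midpoint 5.109375: p = -3.6449 < 0 → [4.9375, 5.109375]

5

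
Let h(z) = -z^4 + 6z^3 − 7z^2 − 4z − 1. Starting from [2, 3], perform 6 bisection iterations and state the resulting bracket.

[2.5, 2.515625]

z = 2.5 gives h = -0.0625, negative; keep [2.5, 3]
z = 2.75 gives h = 2.652344, positive; keep [2.5, 2.75]
z = 2.625 gives h = 1.312256, positive; keep [2.5, 2.625]
z = 2.5625 gives h = 0.626, positive; keep [2.5, 2.5625]
z = 2.53125 gives h = 0.2816, positive; keep [2.5, 2.53125]
z = 2.515625 gives h = 0.1095, positive; keep [2.5, 2.515625]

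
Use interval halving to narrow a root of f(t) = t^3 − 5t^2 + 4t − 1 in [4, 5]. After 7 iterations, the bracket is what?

[4.078125, 4.0859375]

f(4.5) = 6.875 > 0, so the root lies in [4, 4.5]
f(4.25) = 2.453125 > 0, so the root lies in [4, 4.25]
f(4.125) = 0.611328 > 0, so the root lies in [4, 4.125]
f(4.0625) = -0.2224 < 0, so the root lies in [4.0625, 4.125]
f(4.09375) = 0.1873 > 0, so the root lies in [4.0625, 4.09375]
f(4.078125) = -0.0193 < 0, so the root lies in [4.078125, 4.09375]
f(4.0859375) = 0.0836 > 0, so the root lies in [4.078125, 4.0859375]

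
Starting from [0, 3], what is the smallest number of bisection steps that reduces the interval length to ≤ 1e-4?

15

Width after n steps is 3/2^n. Need 2^n ≥ 3/1e-4 = 30000.
2^14 = 16384 < 30000 ≤ 2^15 = 32768, so n = 15.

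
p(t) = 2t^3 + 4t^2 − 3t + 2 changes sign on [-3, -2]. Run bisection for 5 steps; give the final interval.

p(-2.5) = 3.25 > 0, so the root lies in [-3, -2.5]
p(-2.75) = -1.09375 < 0, so the root lies in [-2.75, -2.5]
p(-2.625) = 1.261719 > 0, so the root lies in [-2.75, -2.625]
p(-2.6875) = 0.1313 > 0, so the root lies in [-2.75, -2.6875]
p(-2.71875) = -0.4692 < 0, so the root lies in [-2.71875, -2.6875]

[-2.71875, -2.6875]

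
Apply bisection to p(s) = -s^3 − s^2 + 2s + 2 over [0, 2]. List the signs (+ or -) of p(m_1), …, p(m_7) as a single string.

+-++-+-

s = 1 gives p = 2, positive; keep [1, 2]
s = 1.5 gives p = -0.625, negative; keep [1, 1.5]
s = 1.25 gives p = 0.984375, positive; keep [1.25, 1.5]
s = 1.375 gives p = 0.2598, positive; keep [1.375, 1.5]
s = 1.4375 gives p = -0.1619, negative; keep [1.375, 1.4375]
s = 1.40625 gives p = 0.054, positive; keep [1.40625, 1.4375]
s = 1.421875 gives p = -0.0526, negative; keep [1.40625, 1.421875]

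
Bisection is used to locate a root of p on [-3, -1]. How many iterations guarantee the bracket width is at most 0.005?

Width after n steps is 2/2^n. Need 2^n ≥ 2/0.005 = 400.
2^8 = 256 < 400 ≤ 2^9 = 512, so n = 9.

9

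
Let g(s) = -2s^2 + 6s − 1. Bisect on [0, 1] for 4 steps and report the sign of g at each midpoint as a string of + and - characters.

m = 0.5, g(m) = 1.5 (+); new bracket [0, 0.5]
m = 0.25, g(m) = 0.375 (+); new bracket [0, 0.25]
m = 0.125, g(m) = -0.28125 (−); new bracket [0.125, 0.25]
m = 0.1875, g(m) = 0.0547 (+); new bracket [0.125, 0.1875]

++-+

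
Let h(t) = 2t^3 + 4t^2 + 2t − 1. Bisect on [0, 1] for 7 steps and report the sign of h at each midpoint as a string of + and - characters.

h(0.5) = 1.25 > 0, so the root lies in [0, 0.5]
h(0.25) = -0.21875 < 0, so the root lies in [0.25, 0.5]
h(0.375) = 0.417969 > 0, so the root lies in [0.25, 0.375]
h(0.3125) = 0.0767 > 0, so the root lies in [0.25, 0.3125]
h(0.28125) = -0.0766 < 0, so the root lies in [0.28125, 0.3125]
h(0.296875) = -0.0014 < 0, so the root lies in [0.296875, 0.3125]
h(0.3046875) = 0.0373 > 0, so the root lies in [0.296875, 0.3046875]

+-++--+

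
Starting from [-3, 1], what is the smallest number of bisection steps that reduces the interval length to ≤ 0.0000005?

23

Width after n steps is 4/2^n. Need 2^n ≥ 4/0.0000005 = 8000000.
2^22 = 4194304 < 8000000 ≤ 2^23 = 8388608, so n = 23.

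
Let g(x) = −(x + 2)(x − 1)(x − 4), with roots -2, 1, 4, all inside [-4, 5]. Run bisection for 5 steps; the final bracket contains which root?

-2

midpoint 0.5: g = -4.375 < 0 → [-4, 0.5]
midpoint -1.75: g = -3.953125 < 0 → [-4, -1.75]
midpoint -2.875: g = 23.310547 > 0 → [-2.875, -1.75]
midpoint -2.3125: g = 6.5344 > 0 → [-2.3125, -1.75]
midpoint -2.03125: g = 0.5713 > 0 → [-2.03125, -1.75]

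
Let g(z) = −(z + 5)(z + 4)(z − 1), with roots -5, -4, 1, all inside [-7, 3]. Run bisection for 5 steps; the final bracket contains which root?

1

midpoint -2: g = 18 > 0 → [-2, 3]
midpoint 0.5: g = 12.375 > 0 → [0.5, 3]
midpoint 1.75: g = -29.109375 < 0 → [0.5, 1.75]
midpoint 1.125: g = -3.9238 < 0 → [0.5, 1.125]
midpoint 0.8125: g = 5.2449 > 0 → [0.8125, 1.125]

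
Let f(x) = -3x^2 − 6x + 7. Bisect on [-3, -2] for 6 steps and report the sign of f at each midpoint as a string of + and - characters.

m = -2.5, f(m) = 3.25 (+); new bracket [-3, -2.5]
m = -2.75, f(m) = 0.8125 (+); new bracket [-3, -2.75]
m = -2.875, f(m) = -0.546875 (−); new bracket [-2.875, -2.75]
m = -2.8125, f(m) = 0.1445 (+); new bracket [-2.875, -2.8125]
m = -2.84375, f(m) = -0.1982 (−); new bracket [-2.84375, -2.8125]
m = -2.828125, f(m) = -0.0261 (−); new bracket [-2.828125, -2.8125]

++-+--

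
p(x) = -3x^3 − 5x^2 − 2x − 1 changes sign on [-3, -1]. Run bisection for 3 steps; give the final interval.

[-1.5, -1.25]

m = -2, p(m) = 7 (+); new bracket [-2, -1]
m = -1.5, p(m) = 0.875 (+); new bracket [-1.5, -1]
m = -1.25, p(m) = -0.453125 (−); new bracket [-1.5, -1.25]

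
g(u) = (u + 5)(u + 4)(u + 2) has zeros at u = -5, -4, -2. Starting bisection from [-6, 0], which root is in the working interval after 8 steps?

-2

u = -3 gives g = -2, negative; keep [-3, 0]
u = -1.5 gives g = 4.375, positive; keep [-3, -1.5]
u = -2.25 gives g = -1.203125, negative; keep [-2.25, -1.5]
u = -1.875 gives g = 0.8301, positive; keep [-2.25, -1.875]
u = -2.0625 gives g = -0.3557, negative; keep [-2.0625, -1.875]
u = -1.96875 gives g = 0.1924, positive; keep [-2.0625, -1.96875]
u = -2.015625 gives g = -0.0925, negative; keep [-2.015625, -1.96875]
u = -1.9921875 gives g = 0.0472, positive; keep [-2.015625, -1.9921875]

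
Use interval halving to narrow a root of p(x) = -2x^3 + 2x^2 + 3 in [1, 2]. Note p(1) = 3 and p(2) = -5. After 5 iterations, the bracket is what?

[1.5625, 1.59375]

midpoint 1.5: p = 0.75 > 0 → [1.5, 2]
midpoint 1.75: p = -1.59375 < 0 → [1.5, 1.75]
midpoint 1.625: p = -0.300781 < 0 → [1.5, 1.625]
midpoint 1.5625: p = 0.2534 > 0 → [1.5625, 1.625]
midpoint 1.59375: p = -0.0163 < 0 → [1.5625, 1.59375]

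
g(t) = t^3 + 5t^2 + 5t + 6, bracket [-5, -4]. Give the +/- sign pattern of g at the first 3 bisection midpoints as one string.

--+

t = -4.5 gives g = -6.375, negative; keep [-4.5, -4]
t = -4.25 gives g = -1.703125, negative; keep [-4.25, -4]
t = -4.125 gives g = 0.263672, positive; keep [-4.25, -4.125]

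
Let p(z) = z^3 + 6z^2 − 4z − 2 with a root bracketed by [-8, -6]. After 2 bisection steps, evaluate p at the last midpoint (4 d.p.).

midpoint -7: p = -23 < 0 → [-7, -6]
midpoint -6.5: p = 2.875 > 0 → [-7, -6.5]

2.8750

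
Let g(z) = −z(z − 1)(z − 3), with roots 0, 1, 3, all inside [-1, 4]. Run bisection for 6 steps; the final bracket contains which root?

3

m = 1.5, g(m) = 1.125 (+); new bracket [1.5, 4]
m = 2.75, g(m) = 1.203125 (+); new bracket [2.75, 4]
m = 3.375, g(m) = -3.005859 (−); new bracket [2.75, 3.375]
m = 3.0625, g(m) = -0.3948 (−); new bracket [2.75, 3.0625]
m = 2.90625, g(m) = 0.5194 (+); new bracket [2.90625, 3.0625]
m = 2.984375, g(m) = 0.0925 (+); new bracket [2.984375, 3.0625]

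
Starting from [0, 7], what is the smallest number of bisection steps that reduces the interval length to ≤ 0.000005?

21

Width after n steps is 7/2^n. Need 2^n ≥ 7/0.000005 = 1400000.
2^20 = 1048576 < 1400000 ≤ 2^21 = 2097152, so n = 21.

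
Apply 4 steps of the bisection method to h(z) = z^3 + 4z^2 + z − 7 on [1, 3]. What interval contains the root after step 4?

midpoint 2: h = 19 > 0 → [1, 2]
midpoint 1.5: h = 6.875 > 0 → [1, 1.5]
midpoint 1.25: h = 2.453125 > 0 → [1, 1.25]
midpoint 1.125: h = 0.6113 > 0 → [1, 1.125]

[1, 1.125]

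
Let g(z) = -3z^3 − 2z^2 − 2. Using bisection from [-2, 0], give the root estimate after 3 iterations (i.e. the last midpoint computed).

-1.25

midpoint -1: g = -1 < 0 → [-2, -1]
midpoint -1.5: g = 3.625 > 0 → [-1.5, -1]
midpoint -1.25: g = 0.734375 > 0 → [-1.25, -1]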